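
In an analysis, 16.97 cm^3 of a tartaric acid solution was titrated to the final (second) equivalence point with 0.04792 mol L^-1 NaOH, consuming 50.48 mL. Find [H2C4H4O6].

0.0713 M

n(NaOH) = 0.04792 x 0.05048 = 0.002419 mol.
At the final (second) equivalence point, 2 mol OH^- react per mol H2C4H4O6, so n(H2C4H4O6) = 0.002419 / 2 = 0.001210 mol.
[H2C4H4O6] = 0.001210 / 0.01697 L = 0.0713 M.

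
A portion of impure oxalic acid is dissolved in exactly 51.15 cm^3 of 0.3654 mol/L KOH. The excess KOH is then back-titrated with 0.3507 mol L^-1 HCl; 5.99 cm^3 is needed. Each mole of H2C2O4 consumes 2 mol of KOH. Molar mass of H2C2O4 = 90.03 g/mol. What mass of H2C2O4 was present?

Total n(KOH) added = 0.3654 x 0.05115 = 0.01869 mol.
n(HCl) used = 0.3507 x 0.005990 = 0.002101 mol, which equals the excess n(KOH).
So n(KOH) consumed by the sample = 0.01869 - 0.002101 = 0.01659 mol.
n(H2C2O4) = 0.01659 / 2 = 0.008295 mol.
mass = 0.008295 mol x 90.03 g/mol = 0.747 g.

0.747 g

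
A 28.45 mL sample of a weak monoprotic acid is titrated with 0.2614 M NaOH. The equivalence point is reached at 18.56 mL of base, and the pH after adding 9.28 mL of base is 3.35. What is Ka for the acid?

9.28 mL is half of the equivalence volume, so this is the half-equivalence point where [HA] = [A^-].
At half-equivalence pH = pKa, so pKa = 3.35.
Ka = 10^(-3.35) = 4.5 x 10^-4.

4.5 x 10^-4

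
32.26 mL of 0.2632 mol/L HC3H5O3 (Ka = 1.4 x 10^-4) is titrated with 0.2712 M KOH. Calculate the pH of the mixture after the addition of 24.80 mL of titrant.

4.43

Initial n(HC3H5O3) = 0.2632 x 0.03226 = 0.008491 mol.
n(KOH) added = 0.2712 x 0.02480 = 0.006726 mol, converting that many moles of HC3H5O3 to C3H5O3-.
Remaining n(HC3H5O3) = 0.001765 mol; n(C3H5O3-) = 0.006726 mol.
By Henderson-Hasselbalch, pH = pKa + log([A^-]/[HA]) = 3.85 + log(0.006726/0.001765) = 3.85 + (+0.58) = 4.43.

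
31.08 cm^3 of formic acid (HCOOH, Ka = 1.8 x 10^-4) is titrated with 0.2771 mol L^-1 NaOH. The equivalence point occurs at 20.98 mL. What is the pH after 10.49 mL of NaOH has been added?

10.49 mL is exactly half the equivalence volume (20.98/2), i.e. the half-equivalence point.
There, n(HA) = n(A^-), so pH = pKa = -log(1.8 x 10^-4) = 3.74.

3.74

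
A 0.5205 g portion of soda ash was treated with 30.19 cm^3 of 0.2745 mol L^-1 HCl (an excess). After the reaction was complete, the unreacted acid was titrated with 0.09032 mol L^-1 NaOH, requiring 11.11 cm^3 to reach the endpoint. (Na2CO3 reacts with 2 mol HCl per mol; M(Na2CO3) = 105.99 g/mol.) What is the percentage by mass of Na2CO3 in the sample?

74.2%

Total n(HCl) added = 0.2745 x 0.03019 = 0.008287 mol.
n(NaOH) used = 0.09032 x 0.01111 = 0.001003 mol, which equals the excess n(HCl).
So n(HCl) consumed by the sample = 0.008287 - 0.001003 = 0.007284 mol.
n(Na2CO3) = 0.007284 / 2 = 0.003642 mol.
mass Na2CO3 = 0.003642 x 105.99 = 0.3860 g, so %Na2CO3 = 0.3860/0.5205 x 100 = 74.2%.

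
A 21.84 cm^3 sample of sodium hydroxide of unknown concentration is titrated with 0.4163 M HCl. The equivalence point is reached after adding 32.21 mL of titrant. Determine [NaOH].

n(HCl) delivered = 0.4163 x 0.03221 = 0.01341 mol.
For a 1:1 reaction, n(NaOH) = 0.01341 mol.
[NaOH] = 0.01341 mol / 0.02184 L = 0.614 M.

0.614 M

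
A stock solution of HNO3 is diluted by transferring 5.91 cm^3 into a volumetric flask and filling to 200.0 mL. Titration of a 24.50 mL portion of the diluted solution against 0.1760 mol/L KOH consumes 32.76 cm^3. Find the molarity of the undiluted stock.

n(KOH) = 0.1760 x 0.03276 = 0.005766 mol.
n(HNO3) in the aliquot = 0.005766 mol.
[diluted HNO3] = 0.005766 / 0.02450 = 0.2353 M.
Dilution factor = 200.0/5.910 = 33.84, so [stock] = 0.2353 x 33.84 = 7.96 M.

7.96 M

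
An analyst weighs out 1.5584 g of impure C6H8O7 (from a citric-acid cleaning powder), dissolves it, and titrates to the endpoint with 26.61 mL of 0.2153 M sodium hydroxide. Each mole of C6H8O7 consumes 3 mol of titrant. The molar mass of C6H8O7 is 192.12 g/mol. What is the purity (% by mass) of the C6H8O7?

23.5%

n(NaOH) = 0.2153 x 0.02661 = 0.005729 mol.
n(C6H8O7) = 0.005729 / 3 = 0.001910 mol.
mass of C6H8O7 = 0.001910 x 192.12 = 0.3669 g.
% purity = 0.3669 / 1.5584 x 100 = 23.5%.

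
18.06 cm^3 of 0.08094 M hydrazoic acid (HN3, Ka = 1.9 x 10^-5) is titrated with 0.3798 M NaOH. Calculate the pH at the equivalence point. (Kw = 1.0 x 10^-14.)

8.77

n(HN3) = 0.08094 x 0.01806 = 0.001462 mol; V(NaOH) at equivalence = 0.001462/0.3798 = 0.003849 L.
At equivalence all the acid is converted to N3-; total volume = 0.01806 + 0.003849 = 0.02191 L, so [N3-] = 0.001462/0.02191 = 0.06672 M.
Kb = Kw/Ka = 1.0e-14 / 1.9 x 10^-5 = 5.26e-10.
[OH^-] = sqrt(Kb x [N3-]) = sqrt(5.26e-10 x 0.06672) = 5.93e-6 M.
pOH = 5.23, so pH = 14.00 - 5.23 = 8.77.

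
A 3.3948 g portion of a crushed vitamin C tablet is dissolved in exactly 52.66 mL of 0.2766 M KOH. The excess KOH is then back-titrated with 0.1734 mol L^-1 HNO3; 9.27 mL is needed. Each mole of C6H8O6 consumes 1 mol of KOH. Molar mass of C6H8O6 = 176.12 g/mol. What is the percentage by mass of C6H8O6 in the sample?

Total n(KOH) added = 0.2766 x 0.05266 = 0.01457 mol.
n(HNO3) used = 0.1734 x 0.009270 = 0.001607 mol, which equals the excess n(KOH).
So n(KOH) consumed by the sample = 0.01457 - 0.001607 = 0.01296 mol.
n(C6H8O6) = 0.01296 / 1 = 0.01296 mol.
mass C6H8O6 = 0.01296 x 176.12 = 2.282 g, so %C6H8O6 = 2.282/3.3948 x 100 = 67.2%.

67.2%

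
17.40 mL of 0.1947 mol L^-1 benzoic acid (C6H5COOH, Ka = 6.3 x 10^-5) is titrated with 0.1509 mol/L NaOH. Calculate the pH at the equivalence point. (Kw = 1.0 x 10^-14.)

n(C6H5COOH) = 0.1947 x 0.01740 = 0.003388 mol; V(NaOH) at equivalence = 0.003388/0.1509 = 0.02245 L.
At equivalence all the acid is converted to C6H5COO-; total volume = 0.01740 + 0.02245 = 0.03985 L, so [C6H5COO-] = 0.003388/0.03985 = 0.08501 M.
Kb = Kw/Ka = 1.0e-14 / 6.3 x 10^-5 = 1.59e-10.
[OH^-] = sqrt(Kb x [C6H5COO-]) = sqrt(1.59e-10 x 0.08501) = 3.67e-6 M.
pOH = 5.43, so pH = 14.00 - 5.43 = 8.57.

8.57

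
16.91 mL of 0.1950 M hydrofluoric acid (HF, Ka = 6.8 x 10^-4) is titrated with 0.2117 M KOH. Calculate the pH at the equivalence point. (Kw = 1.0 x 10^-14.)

n(HF) = 0.1950 x 0.01691 = 0.003297 mol; V(KOH) at equivalence = 0.003297/0.2117 = 0.01558 L.
At equivalence all the acid is converted to F-; total volume = 0.01691 + 0.01558 = 0.03249 L, so [F-] = 0.003297/0.03249 = 0.1015 M.
Kb = Kw/Ka = 1.0e-14 / 6.8 x 10^-4 = 1.47e-11.
[OH^-] = sqrt(Kb x [F-]) = sqrt(1.47e-11 x 0.1015) = 1.22e-6 M.
pOH = 5.91, so pH = 14.00 - 5.91 = 8.09.

8.09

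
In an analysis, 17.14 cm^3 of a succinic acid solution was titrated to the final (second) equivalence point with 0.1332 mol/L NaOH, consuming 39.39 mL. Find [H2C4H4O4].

0.153 M

n(NaOH) = 0.1332 x 0.03939 = 0.005247 mol.
At the final (second) equivalence point, 2 mol OH^- react per mol H2C4H4O4, so n(H2C4H4O4) = 0.005247 / 2 = 0.002623 mol.
[H2C4H4O4] = 0.002623 / 0.01714 L = 0.153 M.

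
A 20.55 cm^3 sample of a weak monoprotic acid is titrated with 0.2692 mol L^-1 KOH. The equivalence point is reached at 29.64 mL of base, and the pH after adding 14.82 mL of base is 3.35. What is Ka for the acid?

14.82 mL is half of the equivalence volume, so this is the half-equivalence point where [HA] = [A^-].
At half-equivalence pH = pKa, so pKa = 3.35.
Ka = 10^(-3.35) = 4.5 x 10^-4.

4.5 x 10^-4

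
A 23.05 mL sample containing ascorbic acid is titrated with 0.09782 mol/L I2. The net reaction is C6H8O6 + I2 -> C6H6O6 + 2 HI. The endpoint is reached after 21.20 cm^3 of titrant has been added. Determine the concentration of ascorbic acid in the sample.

0.0900 M

n(I2) = 0.09782 x 0.02120 = 0.002074 mol.
From the balanced equation, 1 mol I2 reacts with 1 mol ascorbic acid, so n(ascorbic acid) = 0.002074 x 1/1 = 0.002074 mol.
[ascorbic acid] = 0.002074 / 0.02305 L = 0.0900 M.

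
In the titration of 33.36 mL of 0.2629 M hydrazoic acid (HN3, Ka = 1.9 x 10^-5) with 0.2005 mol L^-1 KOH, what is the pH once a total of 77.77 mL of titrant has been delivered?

n(acid) = 0.2629 x 0.03336 = 0.008770 mol; n(KOH) added = 0.2005 x 0.07777 = 0.01559 mol.
Base is in excess by 0.01559 - 0.008770 = 0.006823 mol in a total volume of 0.1111 L.
[OH^-] = 0.006823/0.1111 = 0.06139 M, so pOH = 1.21 and pH = 14.00 - 1.21 = 12.79.

12.79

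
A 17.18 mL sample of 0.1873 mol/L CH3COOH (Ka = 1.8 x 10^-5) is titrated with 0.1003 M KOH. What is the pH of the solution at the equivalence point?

8.78

n(CH3COOH) = 0.1873 x 0.01718 = 0.003218 mol; V(KOH) at equivalence = 0.003218/0.1003 = 0.03208 L.
At equivalence all the acid is converted to CH3COO-; total volume = 0.01718 + 0.03208 = 0.04926 L, so [CH3COO-] = 0.003218/0.04926 = 0.06532 M.
Kb = Kw/Ka = 1.0e-14 / 1.8 x 10^-5 = 5.56e-10.
[OH^-] = sqrt(Kb x [CH3COO-]) = sqrt(5.56e-10 x 0.06532) = 6.02e-6 M.
pOH = 5.22, so pH = 14.00 - 5.22 = 8.78.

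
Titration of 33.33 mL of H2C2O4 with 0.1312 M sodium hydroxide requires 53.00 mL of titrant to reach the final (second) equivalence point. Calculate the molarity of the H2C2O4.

n(NaOH) = 0.1312 x 0.05300 = 0.006954 mol.
At the final (second) equivalence point, 2 mol OH^- react per mol H2C2O4, so n(H2C2O4) = 0.006954 / 2 = 0.003477 mol.
[H2C2O4] = 0.003477 / 0.03333 L = 0.104 M.

0.104 M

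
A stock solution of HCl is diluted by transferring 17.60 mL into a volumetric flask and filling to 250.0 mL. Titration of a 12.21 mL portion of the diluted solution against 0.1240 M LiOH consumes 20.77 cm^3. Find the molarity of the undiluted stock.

3.00 M

n(LiOH) = 0.1240 x 0.02077 = 0.002575 mol.
n(HCl) in the aliquot = 0.002575 mol.
[diluted HCl] = 0.002575 / 0.01221 = 0.2109 M.
Dilution factor = 250.0/17.60 = 14.20, so [stock] = 0.2109 x 14.20 = 3.00 M.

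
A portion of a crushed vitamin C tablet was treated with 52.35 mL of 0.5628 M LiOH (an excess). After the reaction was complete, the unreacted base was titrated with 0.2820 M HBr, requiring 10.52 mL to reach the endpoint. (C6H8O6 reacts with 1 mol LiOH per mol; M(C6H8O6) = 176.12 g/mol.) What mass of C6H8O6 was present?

4.67 g

Total n(LiOH) added = 0.5628 x 0.05235 = 0.02946 mol.
n(HBr) used = 0.2820 x 0.01052 = 0.002967 mol, which equals the excess n(LiOH).
So n(LiOH) consumed by the sample = 0.02946 - 0.002967 = 0.02650 mol.
n(C6H8O6) = 0.02650 / 1 = 0.02650 mol.
mass = 0.02650 mol x 176.12 g/mol = 4.67 g.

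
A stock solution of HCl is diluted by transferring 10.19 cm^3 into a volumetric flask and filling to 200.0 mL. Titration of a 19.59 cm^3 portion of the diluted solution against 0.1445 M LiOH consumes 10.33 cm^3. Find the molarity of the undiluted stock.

n(LiOH) = 0.1445 x 0.01033 = 0.001493 mol.
n(HCl) in the aliquot = 0.001493 mol.
[diluted HCl] = 0.001493 / 0.01959 = 0.07620 M.
Dilution factor = 200.0/10.19 = 19.63, so [stock] = 0.07620 x 19.63 = 1.50 M.

1.50 M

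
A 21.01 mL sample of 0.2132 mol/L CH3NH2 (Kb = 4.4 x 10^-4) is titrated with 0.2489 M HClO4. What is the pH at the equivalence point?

5.79

n(CH3NH2) = 0.2132 x 0.02101 = 0.004479 mol; V(HClO4) at equivalence = 0.004479/0.2489 = 0.01800 L.
At equivalence the base is fully converted to CH3NH3+; total volume = 0.03901 L, so [CH3NH3+] = 0.004479/0.03901 = 0.1148 M.
Ka(CH3NH3+) = Kw/Kb = 1.0e-14 / 4.4 x 10^-4 = 2.27e-11.
[H^+] = sqrt(Ka x [CH3NH3+]) = sqrt(2.27e-11 x 0.1148) = 1.62e-6 M.
pH = -log(1.62e-6) = 5.79.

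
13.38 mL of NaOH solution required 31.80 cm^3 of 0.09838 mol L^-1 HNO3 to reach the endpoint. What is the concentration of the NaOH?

0.234 M

n(HNO3) delivered = 0.09838 x 0.03180 = 0.003128 mol.
For a 1:1 reaction, n(NaOH) = 0.003128 mol.
[NaOH] = 0.003128 mol / 0.01338 L = 0.234 M.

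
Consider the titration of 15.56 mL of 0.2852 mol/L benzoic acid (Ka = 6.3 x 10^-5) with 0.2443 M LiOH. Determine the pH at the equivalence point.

8.66

n(C6H5COOH) = 0.2852 x 0.01556 = 0.004438 mol; V(LiOH) at equivalence = 0.004438/0.2443 = 0.01817 L.
At equivalence all the acid is converted to C6H5COO-; total volume = 0.01556 + 0.01817 = 0.03373 L, so [C6H5COO-] = 0.004438/0.03373 = 0.1316 M.
Kb = Kw/Ka = 1.0e-14 / 6.3 x 10^-5 = 1.59e-10.
[OH^-] = sqrt(Kb x [C6H5COO-]) = sqrt(1.59e-10 x 0.1316) = 4.57e-6 M.
pOH = 5.34, so pH = 14.00 - 5.34 = 8.66.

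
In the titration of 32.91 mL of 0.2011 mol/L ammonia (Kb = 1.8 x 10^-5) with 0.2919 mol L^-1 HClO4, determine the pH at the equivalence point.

n(NH3) = 0.2011 x 0.03291 = 0.006618 mol; V(HClO4) at equivalence = 0.006618/0.2919 = 0.02267 L.
At equivalence the base is fully converted to NH4+; total volume = 0.05558 L, so [NH4+] = 0.006618/0.05558 = 0.1191 M.
Ka(NH4+) = Kw/Kb = 1.0e-14 / 1.8 x 10^-5 = 5.56e-10.
[H^+] = sqrt(Ka x [NH4+]) = sqrt(5.56e-10 x 0.1191) = 8.13e-6 M.
pH = -log(8.13e-6) = 5.09.

5.09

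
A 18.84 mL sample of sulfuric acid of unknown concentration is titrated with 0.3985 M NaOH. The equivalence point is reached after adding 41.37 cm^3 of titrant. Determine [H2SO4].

0.438 M

n(NaOH) delivered = 0.3985 x 0.04137 = 0.01649 mol.
The reaction is 1 H2SO4 + 2 NaOH, so n(H2SO4) = 0.01649 x 1/2 = 0.008243 mol.
[H2SO4] = 0.008243 mol / 0.01884 L = 0.438 M.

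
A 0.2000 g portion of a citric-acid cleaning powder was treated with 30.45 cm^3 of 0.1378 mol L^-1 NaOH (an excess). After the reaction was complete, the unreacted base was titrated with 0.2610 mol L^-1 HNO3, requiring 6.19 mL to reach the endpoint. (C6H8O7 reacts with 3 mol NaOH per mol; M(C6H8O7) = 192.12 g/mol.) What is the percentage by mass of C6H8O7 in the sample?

Total n(NaOH) added = 0.1378 x 0.03045 = 0.004196 mol.
n(HNO3) used = 0.2610 x 0.006190 = 0.001616 mol, which equals the excess n(NaOH).
So n(NaOH) consumed by the sample = 0.004196 - 0.001616 = 0.002580 mol.
n(C6H8O7) = 0.002580 / 3 = 0.0008601 mol.
mass C6H8O7 = 0.0008601 x 192.12 = 0.1653 g, so %C6H8O7 = 0.1653/0.2000 x 100 = 82.6%.

82.6%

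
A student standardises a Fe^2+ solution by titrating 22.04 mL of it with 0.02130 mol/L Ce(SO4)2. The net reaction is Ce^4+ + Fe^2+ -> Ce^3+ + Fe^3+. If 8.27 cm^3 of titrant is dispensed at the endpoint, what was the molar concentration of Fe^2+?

n(Ce(SO4)2) = 0.02130 x 0.008270 = 0.0001762 mol.
From the balanced equation, 1 mol Ce(SO4)2 reacts with 1 mol Fe^2+, so n(Fe^2+) = 0.0001762 x 1/1 = 0.0001762 mol.
[Fe^2+] = 0.0001762 / 0.02204 L = 0.00799 M.

0.00799 M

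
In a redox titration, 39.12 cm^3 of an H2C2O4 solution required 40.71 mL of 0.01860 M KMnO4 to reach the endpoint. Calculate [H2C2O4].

0.0484 M

n(KMnO4) = 0.01860 x 0.04071 = 0.0007572 mol.
From the balanced equation, 2 mol KMnO4 reacts with 5 mol H2C2O4, so n(H2C2O4) = 0.0007572 x 5/2 = 0.001893 mol.
[H2C2O4] = 0.001893 / 0.03912 L = 0.0484 M.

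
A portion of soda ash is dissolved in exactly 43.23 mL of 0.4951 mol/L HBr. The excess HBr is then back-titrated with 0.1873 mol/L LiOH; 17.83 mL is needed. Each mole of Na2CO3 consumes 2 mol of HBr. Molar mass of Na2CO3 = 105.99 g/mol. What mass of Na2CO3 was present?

0.957 g

Total n(HBr) added = 0.4951 x 0.04323 = 0.02140 mol.
n(LiOH) used = 0.1873 x 0.01783 = 0.003340 mol, which equals the excess n(HBr).
So n(HBr) consumed by the sample = 0.02140 - 0.003340 = 0.01806 mol.
n(Na2CO3) = 0.01806 / 2 = 0.009032 mol.
mass = 0.009032 mol x 105.99 g/mol = 0.957 g.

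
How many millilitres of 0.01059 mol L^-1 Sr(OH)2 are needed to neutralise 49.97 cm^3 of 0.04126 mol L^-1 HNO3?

n(HNO3) = 0.04126 mol/L x 0.04997 L = 0.002062 mol.
The neutralisation is 2 HNO3 : 1 Sr(OH)2, so n(Sr(OH)2) = 0.002062 x 1/2 = 0.001031 mol.
V(Sr(OH)2) = 0.001031 / 0.01059 = 0.09734 L = 97.3 mL.

97.3 mL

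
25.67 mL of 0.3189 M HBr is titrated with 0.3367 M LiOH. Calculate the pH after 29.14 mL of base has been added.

n(acid) = 0.3189 x 0.02567 = 0.008186 mol; n(LiOH) added = 0.3367 x 0.02914 = 0.009811 mol.
Base is in excess by 0.009811 - 0.008186 = 0.001625 mol in a total volume of 0.05481 L.
[OH^-] = 0.001625/0.05481 = 0.02965 M, so pOH = 1.53 and pH = 14.00 - 1.53 = 12.47.

12.47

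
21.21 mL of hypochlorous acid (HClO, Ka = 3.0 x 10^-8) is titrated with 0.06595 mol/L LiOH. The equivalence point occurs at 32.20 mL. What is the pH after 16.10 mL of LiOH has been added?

7.52

16.10 mL is exactly half the equivalence volume (32.20/2), i.e. the half-equivalence point.
There, n(HA) = n(A^-), so pH = pKa = -log(3.0 x 10^-8) = 7.52.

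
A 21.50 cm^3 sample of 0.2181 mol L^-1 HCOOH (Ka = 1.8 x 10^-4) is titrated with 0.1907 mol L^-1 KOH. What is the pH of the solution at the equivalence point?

8.38

n(HCOOH) = 0.2181 x 0.02150 = 0.004689 mol; V(KOH) at equivalence = 0.004689/0.1907 = 0.02459 L.
At equivalence all the acid is converted to HCOO-; total volume = 0.02150 + 0.02459 = 0.04609 L, so [HCOO-] = 0.004689/0.04609 = 0.1017 M.
Kb = Kw/Ka = 1.0e-14 / 1.8 x 10^-4 = 5.56e-11.
[OH^-] = sqrt(Kb x [HCOO-]) = sqrt(5.56e-11 x 0.1017) = 2.38e-6 M.
pOH = 5.62, so pH = 14.00 - 5.62 = 8.38.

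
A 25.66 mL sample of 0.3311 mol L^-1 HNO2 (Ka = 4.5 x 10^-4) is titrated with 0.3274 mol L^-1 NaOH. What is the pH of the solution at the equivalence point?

n(HNO2) = 0.3311 x 0.02566 = 0.008496 mol; V(NaOH) at equivalence = 0.008496/0.3274 = 0.02595 L.
At equivalence all the acid is converted to NO2-; total volume = 0.02566 + 0.02595 = 0.05161 L, so [NO2-] = 0.008496/0.05161 = 0.1646 M.
Kb = Kw/Ka = 1.0e-14 / 4.5 x 10^-4 = 2.22e-11.
[OH^-] = sqrt(Kb x [NO2-]) = sqrt(2.22e-11 x 0.1646) = 1.91e-6 M.
pOH = 5.72, so pH = 14.00 - 5.72 = 8.28.

8.28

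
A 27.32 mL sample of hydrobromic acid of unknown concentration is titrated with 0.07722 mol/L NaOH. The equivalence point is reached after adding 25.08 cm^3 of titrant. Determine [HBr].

0.0709 M

n(NaOH) delivered = 0.07722 x 0.02508 = 0.001937 mol.
For a 1:1 reaction, n(HBr) = 0.001937 mol.
[HBr] = 0.001937 mol / 0.02732 L = 0.0709 M.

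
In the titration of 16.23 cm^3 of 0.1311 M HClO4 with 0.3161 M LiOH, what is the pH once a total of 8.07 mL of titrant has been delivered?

n(acid) = 0.1311 x 0.01623 = 0.002128 mol; n(LiOH) added = 0.3161 x 0.008070 = 0.002551 mol.
Base is in excess by 0.002551 - 0.002128 = 0.0004232 mol in a total volume of 0.02430 L.
[OH^-] = 0.0004232/0.02430 = 0.01741 M, so pOH = 1.76 and pH = 14.00 - 1.76 = 12.24.

12.24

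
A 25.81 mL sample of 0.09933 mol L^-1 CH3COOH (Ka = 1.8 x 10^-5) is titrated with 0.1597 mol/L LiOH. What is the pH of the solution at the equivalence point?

n(CH3COOH) = 0.09933 x 0.02581 = 0.002564 mol; V(LiOH) at equivalence = 0.002564/0.1597 = 0.01605 L.
At equivalence all the acid is converted to CH3COO-; total volume = 0.02581 + 0.01605 = 0.04186 L, so [CH3COO-] = 0.002564/0.04186 = 0.06124 M.
Kb = Kw/Ka = 1.0e-14 / 1.8 x 10^-5 = 5.56e-10.
[OH^-] = sqrt(Kb x [CH3COO-]) = sqrt(5.56e-10 x 0.06124) = 5.83e-6 M.
pOH = 5.23, so pH = 14.00 - 5.23 = 8.77.

8.77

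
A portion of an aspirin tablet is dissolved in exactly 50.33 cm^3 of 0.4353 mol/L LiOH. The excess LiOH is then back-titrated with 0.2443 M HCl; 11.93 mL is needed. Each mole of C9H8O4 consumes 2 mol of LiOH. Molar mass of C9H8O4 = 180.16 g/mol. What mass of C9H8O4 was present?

Total n(LiOH) added = 0.4353 x 0.05033 = 0.02191 mol.
n(HCl) used = 0.2443 x 0.01193 = 0.002914 mol, which equals the excess n(LiOH).
So n(LiOH) consumed by the sample = 0.02191 - 0.002914 = 0.01899 mol.
n(C9H8O4) = 0.01899 / 2 = 0.009497 mol.
mass = 0.009497 mol x 180.16 g/mol = 1.71 g.

1.71 g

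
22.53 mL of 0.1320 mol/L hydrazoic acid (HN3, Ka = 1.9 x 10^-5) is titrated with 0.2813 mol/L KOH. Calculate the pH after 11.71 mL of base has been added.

11.97

n(acid) = 0.1320 x 0.02253 = 0.002974 mol; n(KOH) added = 0.2813 x 0.01171 = 0.003294 mol.
Base is in excess by 0.003294 - 0.002974 = 0.0003201 mol in a total volume of 0.03424 L.
[OH^-] = 0.0003201/0.03424 = 0.009348 M, so pOH = 2.03 and pH = 14.00 - 2.03 = 11.97.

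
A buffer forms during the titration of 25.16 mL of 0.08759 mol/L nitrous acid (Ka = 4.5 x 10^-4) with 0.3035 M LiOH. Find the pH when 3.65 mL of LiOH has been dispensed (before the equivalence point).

3.35

Initial n(HNO2) = 0.08759 x 0.02516 = 0.002204 mol.
n(LiOH) added = 0.3035 x 0.003650 = 0.001108 mol, converting that many moles of HNO2 to NO2-.
Remaining n(HNO2) = 0.001096 mol; n(NO2-) = 0.001108 mol.
By Henderson-Hasselbalch, pH = pKa + log([A^-]/[HA]) = 3.35 + log(0.001108/0.001096) = 3.35 + (+0.00) = 3.35.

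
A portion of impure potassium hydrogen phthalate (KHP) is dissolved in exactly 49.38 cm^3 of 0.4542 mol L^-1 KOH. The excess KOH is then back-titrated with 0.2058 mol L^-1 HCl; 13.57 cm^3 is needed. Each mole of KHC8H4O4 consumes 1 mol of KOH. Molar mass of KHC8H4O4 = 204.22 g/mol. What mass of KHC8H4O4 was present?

4.01 g

Total n(KOH) added = 0.4542 x 0.04938 = 0.02243 mol.
n(HCl) used = 0.2058 x 0.01357 = 0.002793 mol, which equals the excess n(KOH).
So n(KOH) consumed by the sample = 0.02243 - 0.002793 = 0.01964 mol.
n(KHC8H4O4) = 0.01964 / 1 = 0.01964 mol.
mass = 0.01964 mol x 204.22 g/mol = 4.01 g.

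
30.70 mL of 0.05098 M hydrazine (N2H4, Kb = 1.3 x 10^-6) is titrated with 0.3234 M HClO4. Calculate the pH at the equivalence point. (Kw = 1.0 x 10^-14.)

4.74

n(N2H4) = 0.05098 x 0.03070 = 0.001565 mol; V(HClO4) at equivalence = 0.001565/0.3234 = 0.004839 L.
At equivalence the base is fully converted to N2H5+; total volume = 0.03554 L, so [N2H5+] = 0.001565/0.03554 = 0.04404 M.
Ka(N2H5+) = Kw/Kb = 1.0e-14 / 1.3 x 10^-6 = 7.69e-9.
[H^+] = sqrt(Ka x [N2H5+]) = sqrt(7.69e-9 x 0.04404) = 1.84e-5 M.
pH = -log(1.84e-5) = 4.74.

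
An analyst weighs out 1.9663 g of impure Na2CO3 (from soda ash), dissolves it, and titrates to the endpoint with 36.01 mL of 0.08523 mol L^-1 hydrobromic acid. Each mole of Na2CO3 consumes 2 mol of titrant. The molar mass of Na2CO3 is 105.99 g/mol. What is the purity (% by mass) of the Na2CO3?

8.27%

n(HBr) = 0.08523 x 0.03601 = 0.003069 mol.
n(Na2CO3) = 0.003069 / 2 = 0.001535 mol.
mass of Na2CO3 = 0.001535 x 105.99 = 0.1626 g.
% purity = 0.1626 / 1.9663 x 100 = 8.27%.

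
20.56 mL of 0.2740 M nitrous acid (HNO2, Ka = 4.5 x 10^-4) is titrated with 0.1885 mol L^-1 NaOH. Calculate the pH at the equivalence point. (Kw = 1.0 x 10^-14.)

n(HNO2) = 0.2740 x 0.02056 = 0.005633 mol; V(NaOH) at equivalence = 0.005633/0.1885 = 0.02989 L.
At equivalence all the acid is converted to NO2-; total volume = 0.02056 + 0.02989 = 0.05045 L, so [NO2-] = 0.005633/0.05045 = 0.1117 M.
Kb = Kw/Ka = 1.0e-14 / 4.5 x 10^-4 = 2.22e-11.
[OH^-] = sqrt(Kb x [NO2-]) = sqrt(2.22e-11 x 0.1117) = 1.58e-6 M.
pOH = 5.80, so pH = 14.00 - 5.80 = 8.20.

8.20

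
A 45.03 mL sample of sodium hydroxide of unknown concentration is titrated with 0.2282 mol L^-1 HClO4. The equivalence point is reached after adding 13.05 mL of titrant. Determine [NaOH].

n(HClO4) delivered = 0.2282 x 0.01305 = 0.002978 mol.
For a 1:1 reaction, n(NaOH) = 0.002978 mol.
[NaOH] = 0.002978 mol / 0.04503 L = 0.0661 M.

0.0661 M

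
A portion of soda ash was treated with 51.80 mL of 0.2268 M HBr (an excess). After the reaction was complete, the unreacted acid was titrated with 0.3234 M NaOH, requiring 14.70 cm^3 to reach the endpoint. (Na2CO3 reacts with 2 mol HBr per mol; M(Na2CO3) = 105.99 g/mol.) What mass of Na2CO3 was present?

Total n(HBr) added = 0.2268 x 0.05180 = 0.01175 mol.
n(NaOH) used = 0.3234 x 0.01470 = 0.004754 mol, which equals the excess n(HBr).
So n(HBr) consumed by the sample = 0.01175 - 0.004754 = 0.006994 mol.
n(Na2CO3) = 0.006994 / 2 = 0.003497 mol.
mass = 0.003497 mol x 105.99 g/mol = 0.371 g.

0.371 g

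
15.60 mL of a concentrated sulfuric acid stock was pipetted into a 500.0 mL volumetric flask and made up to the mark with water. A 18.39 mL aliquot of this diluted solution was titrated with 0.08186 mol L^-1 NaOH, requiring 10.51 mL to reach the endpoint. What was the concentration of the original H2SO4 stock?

0.750 M

n(NaOH) = 0.08186 x 0.01051 = 0.0008603 mol.
n(H2SO4) in the aliquot = 0.0008603 x 1/2 = 0.0004302 mol.
[diluted H2SO4] = 0.0004302 / 0.01839 = 0.02339 M.
Dilution factor = 500.0/15.60 = 32.05, so [stock] = 0.02339 x 32.05 = 0.750 M.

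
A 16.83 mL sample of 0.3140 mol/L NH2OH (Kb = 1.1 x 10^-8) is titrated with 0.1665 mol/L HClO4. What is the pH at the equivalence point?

3.50

n(NH2OH) = 0.3140 x 0.01683 = 0.005285 mol; V(HClO4) at equivalence = 0.005285/0.1665 = 0.03174 L.
At equivalence the base is fully converted to NH3OH+; total volume = 0.04857 L, so [NH3OH+] = 0.005285/0.04857 = 0.1088 M.
Ka(NH3OH+) = Kw/Kb = 1.0e-14 / 1.1 x 10^-8 = 9.09e-7.
[H^+] = sqrt(Ka x [NH3OH+]) = sqrt(9.09e-7 x 0.1088) = 0.000315 M.
pH = -log(0.000315) = 3.50.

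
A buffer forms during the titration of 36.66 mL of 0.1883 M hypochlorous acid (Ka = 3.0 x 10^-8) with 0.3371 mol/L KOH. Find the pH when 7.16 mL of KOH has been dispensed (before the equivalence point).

Initial n(HClO) = 0.1883 x 0.03666 = 0.006903 mol.
n(KOH) added = 0.3371 x 0.007160 = 0.002414 mol, converting that many moles of HClO to ClO-.
Remaining n(HClO) = 0.004489 mol; n(ClO-) = 0.002414 mol.
By Henderson-Hasselbalch, pH = pKa + log([A^-]/[HA]) = 7.52 + log(0.002414/0.004489) = 7.52 + (-0.27) = 7.25.

7.25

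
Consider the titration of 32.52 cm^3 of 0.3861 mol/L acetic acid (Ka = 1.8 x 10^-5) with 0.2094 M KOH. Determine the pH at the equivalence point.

8.94

n(CH3COOH) = 0.3861 x 0.03252 = 0.01256 mol; V(KOH) at equivalence = 0.01256/0.2094 = 0.05996 L.
At equivalence all the acid is converted to CH3COO-; total volume = 0.03252 + 0.05996 = 0.09248 L, so [CH3COO-] = 0.01256/0.09248 = 0.1358 M.
Kb = Kw/Ka = 1.0e-14 / 1.8 x 10^-5 = 5.56e-10.
[OH^-] = sqrt(Kb x [CH3COO-]) = sqrt(5.56e-10 x 0.1358) = 8.68e-6 M.
pOH = 5.06, so pH = 14.00 - 5.06 = 8.94.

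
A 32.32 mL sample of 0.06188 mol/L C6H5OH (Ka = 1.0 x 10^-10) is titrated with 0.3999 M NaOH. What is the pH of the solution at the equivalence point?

n(C6H5OH) = 0.06188 x 0.03232 = 0.002000 mol; V(NaOH) at equivalence = 0.002000/0.3999 = 0.005001 L.
At equivalence all the acid is converted to C6H5O-; total volume = 0.03232 + 0.005001 = 0.03732 L, so [C6H5O-] = 0.002000/0.03732 = 0.05359 M.
Kb = Kw/Ka = 1.0e-14 / 1.0 x 10^-10 = 0.000100.
[OH^-] = sqrt(Kb x [C6H5O-]) = sqrt(0.000100 x 0.05359) = 0.00231 M.
pOH = 2.64, so pH = 14.00 - 2.64 = 11.36.

11.36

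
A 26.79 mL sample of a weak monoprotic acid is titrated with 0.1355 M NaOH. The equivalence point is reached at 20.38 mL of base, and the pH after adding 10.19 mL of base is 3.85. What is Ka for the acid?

1.4 x 10^-4

10.19 mL is half of the equivalence volume, so this is the half-equivalence point where [HA] = [A^-].
At half-equivalence pH = pKa, so pKa = 3.85.
Ka = 10^(-3.85) = 1.4 x 10^-4.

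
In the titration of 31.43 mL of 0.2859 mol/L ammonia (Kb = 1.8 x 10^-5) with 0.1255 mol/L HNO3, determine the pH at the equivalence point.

n(NH3) = 0.2859 x 0.03143 = 0.008986 mol; V(HNO3) at equivalence = 0.008986/0.1255 = 0.07160 L.
At equivalence the base is fully converted to NH4+; total volume = 0.1030 L, so [NH4+] = 0.008986/0.1030 = 0.08722 M.
Ka(NH4+) = Kw/Kb = 1.0e-14 / 1.8 x 10^-5 = 5.56e-10.
[H^+] = sqrt(Ka x [NH4+]) = sqrt(5.56e-10 x 0.08722) = 6.96e-6 M.
pH = -log(6.96e-6) = 5.16.

5.16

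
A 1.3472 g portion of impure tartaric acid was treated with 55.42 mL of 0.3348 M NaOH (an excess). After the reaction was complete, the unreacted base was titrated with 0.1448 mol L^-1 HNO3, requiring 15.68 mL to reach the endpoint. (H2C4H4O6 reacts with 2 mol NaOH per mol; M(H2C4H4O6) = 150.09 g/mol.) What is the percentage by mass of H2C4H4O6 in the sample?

Total n(NaOH) added = 0.3348 x 0.05542 = 0.01855 mol.
n(HNO3) used = 0.1448 x 0.01568 = 0.002270 mol, which equals the excess n(NaOH).
So n(NaOH) consumed by the sample = 0.01855 - 0.002270 = 0.01628 mol.
n(H2C4H4O6) = 0.01628 / 2 = 0.008142 mol.
mass H2C4H4O6 = 0.008142 x 150.09 = 1.222 g, so %H2C4H4O6 = 1.222/1.3472 x 100 = 90.7%.

90.7%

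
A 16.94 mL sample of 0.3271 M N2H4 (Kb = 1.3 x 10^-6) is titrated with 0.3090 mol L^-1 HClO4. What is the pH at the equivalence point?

n(N2H4) = 0.3271 x 0.01694 = 0.005541 mol; V(HClO4) at equivalence = 0.005541/0.3090 = 0.01793 L.
At equivalence the base is fully converted to N2H5+; total volume = 0.03487 L, so [N2H5+] = 0.005541/0.03487 = 0.1589 M.
Ka(N2H5+) = Kw/Kb = 1.0e-14 / 1.3 x 10^-6 = 7.69e-9.
[H^+] = sqrt(Ka x [N2H5+]) = sqrt(7.69e-9 x 0.1589) = 3.50e-5 M.
pH = -log(3.50e-5) = 4.46.

4.46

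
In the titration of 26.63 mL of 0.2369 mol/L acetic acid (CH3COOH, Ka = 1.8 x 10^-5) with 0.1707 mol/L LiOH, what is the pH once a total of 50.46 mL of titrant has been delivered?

12.48

n(acid) = 0.2369 x 0.02663 = 0.006309 mol; n(LiOH) added = 0.1707 x 0.05046 = 0.008614 mol.
Base is in excess by 0.008614 - 0.006309 = 0.002305 mol in a total volume of 0.07709 L.
[OH^-] = 0.002305/0.07709 = 0.02990 M, so pOH = 1.52 and pH = 14.00 - 1.52 = 12.48.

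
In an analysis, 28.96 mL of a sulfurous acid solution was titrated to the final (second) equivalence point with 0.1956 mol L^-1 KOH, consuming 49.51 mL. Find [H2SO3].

n(KOH) = 0.1956 x 0.04951 = 0.009684 mol.
At the final (second) equivalence point, 2 mol OH^- react per mol H2SO3, so n(H2SO3) = 0.009684 / 2 = 0.004842 mol.
[H2SO3] = 0.004842 / 0.02896 L = 0.167 M.

0.167 M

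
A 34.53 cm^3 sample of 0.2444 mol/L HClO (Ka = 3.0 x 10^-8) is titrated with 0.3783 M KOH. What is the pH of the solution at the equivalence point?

10.35

n(HClO) = 0.2444 x 0.03453 = 0.008439 mol; V(KOH) at equivalence = 0.008439/0.3783 = 0.02231 L.
At equivalence all the acid is converted to ClO-; total volume = 0.03453 + 0.02231 = 0.05684 L, so [ClO-] = 0.008439/0.05684 = 0.1485 M.
Kb = Kw/Ka = 1.0e-14 / 3.0 x 10^-8 = 3.33e-7.
[OH^-] = sqrt(Kb x [ClO-]) = sqrt(3.33e-7 x 0.1485) = 0.000222 M.
pOH = 3.65, so pH = 14.00 - 3.65 = 10.35.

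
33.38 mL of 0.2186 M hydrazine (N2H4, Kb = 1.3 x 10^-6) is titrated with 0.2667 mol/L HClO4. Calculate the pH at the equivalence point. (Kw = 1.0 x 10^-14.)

n(N2H4) = 0.2186 x 0.03338 = 0.007297 mol; V(HClO4) at equivalence = 0.007297/0.2667 = 0.02736 L.
At equivalence the base is fully converted to N2H5+; total volume = 0.06074 L, so [N2H5+] = 0.007297/0.06074 = 0.1201 M.
Ka(N2H5+) = Kw/Kb = 1.0e-14 / 1.3 x 10^-6 = 7.69e-9.
[H^+] = sqrt(Ka x [N2H5+]) = sqrt(7.69e-9 x 0.1201) = 3.04e-5 M.
pH = -log(3.04e-5) = 4.52.

4.52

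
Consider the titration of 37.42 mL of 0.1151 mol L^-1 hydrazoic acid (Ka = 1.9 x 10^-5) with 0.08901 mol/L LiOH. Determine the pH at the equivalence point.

8.71

n(HN3) = 0.1151 x 0.03742 = 0.004307 mol; V(LiOH) at equivalence = 0.004307/0.08901 = 0.04839 L.
At equivalence all the acid is converted to N3-; total volume = 0.03742 + 0.04839 = 0.08581 L, so [N3-] = 0.004307/0.08581 = 0.05019 M.
Kb = Kw/Ka = 1.0e-14 / 1.9 x 10^-5 = 5.26e-10.
[OH^-] = sqrt(Kb x [N3-]) = sqrt(5.26e-10 x 0.05019) = 5.14e-6 M.
pOH = 5.29, so pH = 14.00 - 5.29 = 8.71.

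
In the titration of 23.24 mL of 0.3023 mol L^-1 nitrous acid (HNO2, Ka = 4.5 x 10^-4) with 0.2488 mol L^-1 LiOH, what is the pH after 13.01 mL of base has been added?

Initial n(HNO2) = 0.3023 x 0.02324 = 0.007025 mol.
n(LiOH) added = 0.2488 x 0.01301 = 0.003237 mol, converting that many moles of HNO2 to NO2-.
Remaining n(HNO2) = 0.003789 mol; n(NO2-) = 0.003237 mol.
By Henderson-Hasselbalch, pH = pKa + log([A^-]/[HA]) = 3.35 + log(0.003237/0.003789) = 3.35 + (-0.07) = 3.28.

3.28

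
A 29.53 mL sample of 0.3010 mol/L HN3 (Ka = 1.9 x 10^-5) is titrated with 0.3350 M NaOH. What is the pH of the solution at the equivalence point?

n(HN3) = 0.3010 x 0.02953 = 0.008889 mol; V(NaOH) at equivalence = 0.008889/0.3350 = 0.02653 L.
At equivalence all the acid is converted to N3-; total volume = 0.02953 + 0.02653 = 0.05606 L, so [N3-] = 0.008889/0.05606 = 0.1585 M.
Kb = Kw/Ka = 1.0e-14 / 1.9 x 10^-5 = 5.26e-10.
[OH^-] = sqrt(Kb x [N3-]) = sqrt(5.26e-10 x 0.1585) = 9.13e-6 M.
pOH = 5.04, so pH = 14.00 - 5.04 = 8.96.

8.96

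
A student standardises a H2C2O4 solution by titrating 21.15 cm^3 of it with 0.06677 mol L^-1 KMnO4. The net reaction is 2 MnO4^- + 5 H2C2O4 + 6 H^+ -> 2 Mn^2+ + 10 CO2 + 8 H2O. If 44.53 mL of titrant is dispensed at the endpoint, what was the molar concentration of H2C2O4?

n(KMnO4) = 0.06677 x 0.04453 = 0.002973 mol.
From the balanced equation, 2 mol KMnO4 reacts with 5 mol H2C2O4, so n(H2C2O4) = 0.002973 x 5/2 = 0.007433 mol.
[H2C2O4] = 0.007433 / 0.02115 L = 0.351 M.

0.351 M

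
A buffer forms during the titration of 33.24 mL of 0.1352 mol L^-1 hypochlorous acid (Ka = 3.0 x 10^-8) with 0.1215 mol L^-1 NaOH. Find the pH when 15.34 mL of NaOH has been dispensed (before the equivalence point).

7.37

Initial n(HClO) = 0.1352 x 0.03324 = 0.004494 mol.
n(NaOH) added = 0.1215 x 0.01534 = 0.001864 mol, converting that many moles of HClO to ClO-.
Remaining n(HClO) = 0.002630 mol; n(ClO-) = 0.001864 mol.
By Henderson-Hasselbalch, pH = pKa + log([A^-]/[HA]) = 7.52 + log(0.001864/0.002630) = 7.52 + (-0.15) = 7.37.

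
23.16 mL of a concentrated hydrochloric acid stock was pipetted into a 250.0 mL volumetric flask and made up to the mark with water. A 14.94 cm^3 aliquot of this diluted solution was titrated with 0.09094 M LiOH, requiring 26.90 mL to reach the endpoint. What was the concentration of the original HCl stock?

1.77 M

n(LiOH) = 0.09094 x 0.02690 = 0.002446 mol.
n(HCl) in the aliquot = 0.002446 mol.
[diluted HCl] = 0.002446 / 0.01494 = 0.1637 M.
Dilution factor = 250.0/23.16 = 10.79, so [stock] = 0.1637 x 10.79 = 1.77 M.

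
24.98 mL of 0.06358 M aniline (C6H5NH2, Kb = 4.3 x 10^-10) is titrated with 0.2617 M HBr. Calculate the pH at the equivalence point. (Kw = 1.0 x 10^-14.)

n(C6H5NH2) = 0.06358 x 0.02498 = 0.001588 mol; V(HBr) at equivalence = 0.001588/0.2617 = 0.006069 L.
At equivalence the base is fully converted to C6H5NH3+; total volume = 0.03105 L, so [C6H5NH3+] = 0.001588/0.03105 = 0.05115 M.
Ka(C6H5NH3+) = Kw/Kb = 1.0e-14 / 4.3 x 10^-10 = 2.33e-5.
[H^+] = sqrt(Ka x [C6H5NH3+]) = sqrt(2.33e-5 x 0.05115) = 0.00109 M.
pH = -log(0.00109) = 2.96.

2.96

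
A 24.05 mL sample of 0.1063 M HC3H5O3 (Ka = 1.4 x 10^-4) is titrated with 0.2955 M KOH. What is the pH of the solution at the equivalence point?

8.37

n(HC3H5O3) = 0.1063 x 0.02405 = 0.002557 mol; V(KOH) at equivalence = 0.002557/0.2955 = 0.008651 L.
At equivalence all the acid is converted to C3H5O3-; total volume = 0.02405 + 0.008651 = 0.03270 L, so [C3H5O3-] = 0.002557/0.03270 = 0.07818 M.
Kb = Kw/Ka = 1.0e-14 / 1.4 x 10^-4 = 7.14e-11.
[OH^-] = sqrt(Kb x [C3H5O3-]) = sqrt(7.14e-11 x 0.07818) = 2.36e-6 M.
pOH = 5.63, so pH = 14.00 - 5.63 = 8.37.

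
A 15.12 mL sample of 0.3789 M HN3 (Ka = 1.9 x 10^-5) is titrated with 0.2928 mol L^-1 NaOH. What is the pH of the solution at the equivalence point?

n(HN3) = 0.3789 x 0.01512 = 0.005729 mol; V(NaOH) at equivalence = 0.005729/0.2928 = 0.01957 L.
At equivalence all the acid is converted to N3-; total volume = 0.01512 + 0.01957 = 0.03469 L, so [N3-] = 0.005729/0.03469 = 0.1652 M.
Kb = Kw/Ka = 1.0e-14 / 1.9 x 10^-5 = 5.26e-10.
[OH^-] = sqrt(Kb x [N3-]) = sqrt(5.26e-10 x 0.1652) = 9.32e-6 M.
pOH = 5.03, so pH = 14.00 - 5.03 = 8.97.

8.97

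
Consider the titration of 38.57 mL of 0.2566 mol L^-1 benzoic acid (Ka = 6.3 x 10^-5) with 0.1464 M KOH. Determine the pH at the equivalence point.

8.59

n(C6H5COOH) = 0.2566 x 0.03857 = 0.009897 mol; V(KOH) at equivalence = 0.009897/0.1464 = 0.06760 L.
At equivalence all the acid is converted to C6H5COO-; total volume = 0.03857 + 0.06760 = 0.1062 L, so [C6H5COO-] = 0.009897/0.1062 = 0.09322 M.
Kb = Kw/Ka = 1.0e-14 / 6.3 x 10^-5 = 1.59e-10.
[OH^-] = sqrt(Kb x [C6H5COO-]) = sqrt(1.59e-10 x 0.09322) = 3.85e-6 M.
pOH = 5.41, so pH = 14.00 - 5.41 = 8.59.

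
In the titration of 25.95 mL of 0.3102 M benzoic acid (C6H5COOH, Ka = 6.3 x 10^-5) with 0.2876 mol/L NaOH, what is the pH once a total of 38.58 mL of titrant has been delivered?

12.67

n(acid) = 0.3102 x 0.02595 = 0.008050 mol; n(NaOH) added = 0.2876 x 0.03858 = 0.01110 mol.
Base is in excess by 0.01110 - 0.008050 = 0.003046 mol in a total volume of 0.06453 L.
[OH^-] = 0.003046/0.06453 = 0.04720 M, so pOH = 1.33 and pH = 14.00 - 1.33 = 12.67.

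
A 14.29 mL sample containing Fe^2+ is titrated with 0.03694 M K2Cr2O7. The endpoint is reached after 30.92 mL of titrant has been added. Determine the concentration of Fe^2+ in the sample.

n(K2Cr2O7) = 0.03694 x 0.03092 = 0.001142 mol.
From the balanced equation, 1 mol K2Cr2O7 reacts with 6 mol Fe^2+, so n(Fe^2+) = 0.001142 x 6/1 = 0.006853 mol.
[Fe^2+] = 0.006853 / 0.01429 L = 0.480 M.

0.480 M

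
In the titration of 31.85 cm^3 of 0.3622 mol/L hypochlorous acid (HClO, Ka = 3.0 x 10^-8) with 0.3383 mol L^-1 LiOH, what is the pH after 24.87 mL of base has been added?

7.95

Initial n(HClO) = 0.3622 x 0.03185 = 0.01154 mol.
n(LiOH) added = 0.3383 x 0.02487 = 0.008414 mol, converting that many moles of HClO to ClO-.
Remaining n(HClO) = 0.003123 mol; n(ClO-) = 0.008414 mol.
By Henderson-Hasselbalch, pH = pKa + log([A^-]/[HA]) = 7.52 + log(0.008414/0.003123) = 7.52 + (+0.43) = 7.95.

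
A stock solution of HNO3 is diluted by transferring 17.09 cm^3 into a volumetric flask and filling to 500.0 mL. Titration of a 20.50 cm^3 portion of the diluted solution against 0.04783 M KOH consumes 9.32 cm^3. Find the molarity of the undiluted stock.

0.636 M

n(KOH) = 0.04783 x 0.009320 = 0.0004458 mol.
n(HNO3) in the aliquot = 0.0004458 mol.
[diluted HNO3] = 0.0004458 / 0.02050 = 0.02175 M.
Dilution factor = 500.0/17.09 = 29.26, so [stock] = 0.02175 x 29.26 = 0.636 M.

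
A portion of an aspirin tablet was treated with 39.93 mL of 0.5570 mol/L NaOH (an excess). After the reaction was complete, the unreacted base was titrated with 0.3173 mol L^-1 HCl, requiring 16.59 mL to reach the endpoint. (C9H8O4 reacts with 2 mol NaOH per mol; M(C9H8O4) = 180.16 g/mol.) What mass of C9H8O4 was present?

Total n(NaOH) added = 0.5570 x 0.03993 = 0.02224 mol.
n(HCl) used = 0.3173 x 0.01659 = 0.005264 mol, which equals the excess n(NaOH).
So n(NaOH) consumed by the sample = 0.02224 - 0.005264 = 0.01698 mol.
n(C9H8O4) = 0.01698 / 2 = 0.008489 mol.
mass = 0.008489 mol x 180.16 g/mol = 1.53 g.

1.53 g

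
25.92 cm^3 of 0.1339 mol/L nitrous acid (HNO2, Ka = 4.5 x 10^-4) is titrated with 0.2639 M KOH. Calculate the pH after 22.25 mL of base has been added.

n(acid) = 0.1339 x 0.02592 = 0.003471 mol; n(KOH) added = 0.2639 x 0.02225 = 0.005872 mol.
Base is in excess by 0.005872 - 0.003471 = 0.002401 mol in a total volume of 0.04817 L.
[OH^-] = 0.002401/0.04817 = 0.04985 M, so pOH = 1.30 and pH = 14.00 - 1.30 = 12.70.

12.70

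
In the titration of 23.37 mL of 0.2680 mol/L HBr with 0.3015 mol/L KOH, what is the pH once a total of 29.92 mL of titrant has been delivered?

n(acid) = 0.2680 x 0.02337 = 0.006263 mol; n(KOH) added = 0.3015 x 0.02992 = 0.009021 mol.
Base is in excess by 0.009021 - 0.006263 = 0.002758 mol in a total volume of 0.05329 L.
[OH^-] = 0.002758/0.05329 = 0.05175 M, so pOH = 1.29 and pH = 14.00 - 1.29 = 12.71.

12.71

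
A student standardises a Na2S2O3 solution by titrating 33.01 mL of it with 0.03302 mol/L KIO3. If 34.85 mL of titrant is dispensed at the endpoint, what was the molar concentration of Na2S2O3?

0.209 M

n(KIO3) = 0.03302 x 0.03485 = 0.001151 mol.
From the balanced equation, 1 mol KIO3 reacts with 6 mol Na2S2O3, so n(Na2S2O3) = 0.001151 x 6/1 = 0.006904 mol.
[Na2S2O3] = 0.006904 / 0.03301 L = 0.209 M.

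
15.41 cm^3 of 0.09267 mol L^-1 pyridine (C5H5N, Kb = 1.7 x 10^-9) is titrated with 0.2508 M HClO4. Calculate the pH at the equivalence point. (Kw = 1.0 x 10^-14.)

n(C5H5N) = 0.09267 x 0.01541 = 0.001428 mol; V(HClO4) at equivalence = 0.001428/0.2508 = 0.005694 L.
At equivalence the base is fully converted to C5H5NH+; total volume = 0.02110 L, so [C5H5NH+] = 0.001428/0.02110 = 0.06767 M.
Ka(C5H5NH+) = Kw/Kb = 1.0e-14 / 1.7 x 10^-9 = 5.88e-6.
[H^+] = sqrt(Ka x [C5H5NH+]) = sqrt(5.88e-6 x 0.06767) = 0.000631 M.
pH = -log(0.000631) = 3.20.

3.20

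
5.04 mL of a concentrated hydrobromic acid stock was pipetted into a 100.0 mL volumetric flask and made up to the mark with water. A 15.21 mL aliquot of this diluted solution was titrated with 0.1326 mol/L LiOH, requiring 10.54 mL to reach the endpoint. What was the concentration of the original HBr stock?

n(LiOH) = 0.1326 x 0.01054 = 0.001398 mol.
n(HBr) in the aliquot = 0.001398 mol.
[diluted HBr] = 0.001398 / 0.01521 = 0.09189 M.
Dilution factor = 100.0/5.040 = 19.84, so [stock] = 0.09189 x 19.84 = 1.82 M.

1.82 M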